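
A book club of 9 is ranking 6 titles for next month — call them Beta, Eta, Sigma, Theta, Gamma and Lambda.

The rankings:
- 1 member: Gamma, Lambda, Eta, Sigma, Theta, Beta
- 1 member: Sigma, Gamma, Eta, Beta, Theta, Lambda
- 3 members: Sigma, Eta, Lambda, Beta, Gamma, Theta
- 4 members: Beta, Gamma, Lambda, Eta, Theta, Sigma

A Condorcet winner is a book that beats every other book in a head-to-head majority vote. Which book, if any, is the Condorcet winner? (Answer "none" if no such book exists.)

Head-to-head results (9 members):
Beta vs Eta: 4 for Beta, 5 for Eta — Eta by 5–4.
Beta vs Sigma: Beta preferred on 4 ballots; Sigma wins 5–4.
Beta vs Theta: 8 to 1, Beta.
Beta vs Gamma: 7 to 2, Beta.
Beta vs Lambda: Beta is ranked higher on 1+4 = 5 ballots, Lambda on 4. Beta wins 5–4.
Eta vs Sigma: Eta preferred on 1+4 = 5 ballots; Eta wins 5–4.
Eta vs Theta: 1+1+3+4 = 9 for Eta, 0 for Theta — Eta by 9–0.
Eta vs Gamma: 3 for Eta, 6 for Gamma — Gamma by 6–3.
Eta vs Lambda: 4 to 5, Lambda.
Sigma vs Theta: Sigma is ranked higher on 1+1+3 = 5 ballots, Theta on 4. Sigma wins 5–4.
Sigma vs Gamma: Sigma is ranked higher on 1+3 = 4 ballots, Gamma on 5. Gamma wins 5–4.
Sigma vs Lambda: 1+3 = 4 for Sigma, 5 for Lambda — Lambda by 5–4.
Theta vs Gamma: Theta is ranked higher on 0 ballots, Gamma on 9. Gamma wins 9–0.
Theta vs Lambda: Theta is ranked higher on 1 ballot, Lambda on 8. Lambda wins 8–1.
Gamma vs Lambda: 1+1+4 = 6 for Gamma, 3 for Lambda — Gamma by 6–3.
Each book drops at least one matchup (Beta loses to Eta; Eta loses to Gamma; Sigma loses to Eta; Theta loses to Beta; Gamma loses to Beta; Lambda loses to Beta); the cycle Beta beats Gamma beats Eta beats Beta rules out a Condorcet winner.

none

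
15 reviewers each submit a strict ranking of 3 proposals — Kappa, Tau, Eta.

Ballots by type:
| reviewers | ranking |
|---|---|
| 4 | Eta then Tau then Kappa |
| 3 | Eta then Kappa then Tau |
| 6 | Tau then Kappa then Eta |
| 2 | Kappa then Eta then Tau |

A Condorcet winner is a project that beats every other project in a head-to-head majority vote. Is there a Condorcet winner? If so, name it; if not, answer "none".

none

Pairwise majorities:
Kappa vs Tau: Tau, 10–5.
Kappa vs Eta: Kappa, 8–7.
Tau vs Eta: Eta, 9–6.
Each project drops at least one matchup (Kappa loses to Tau; Tau loses to Eta; Eta loses to Kappa); the cycle Kappa > Eta > Tau > Kappa rules out a Condorcet winner.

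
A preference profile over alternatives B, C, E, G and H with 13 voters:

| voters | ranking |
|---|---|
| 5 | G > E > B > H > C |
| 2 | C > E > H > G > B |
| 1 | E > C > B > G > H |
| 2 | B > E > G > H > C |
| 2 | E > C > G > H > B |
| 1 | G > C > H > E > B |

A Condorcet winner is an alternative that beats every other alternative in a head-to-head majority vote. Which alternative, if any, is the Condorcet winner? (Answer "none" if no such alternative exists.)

Check each pair by majority over 13 ballots:
B vs C: 7 to 6, B.
B vs E: B is ranked higher on 2 ballots, E on 11. E wins 11–2.
B vs G: 3 to 10, G.
B vs H: B preferred on 5+1+2 = 8 ballots; B wins 8–5.
C vs E: C preferred on 2+1 = 3 ballots; E wins 10–3.
C vs G: 5 to 8, G.
C vs H: 6 to 7, H.
E vs G: 7 to 6, E.
E vs H: E is ranked higher on 5+2+1+2+2 = 12 ballots, H on 1. E wins 12–1.
G vs H: G preferred on 5+1+2+2+1 = 11 ballots; G wins 11–2.
Only E has no losses; E is the Condorcet winner.

E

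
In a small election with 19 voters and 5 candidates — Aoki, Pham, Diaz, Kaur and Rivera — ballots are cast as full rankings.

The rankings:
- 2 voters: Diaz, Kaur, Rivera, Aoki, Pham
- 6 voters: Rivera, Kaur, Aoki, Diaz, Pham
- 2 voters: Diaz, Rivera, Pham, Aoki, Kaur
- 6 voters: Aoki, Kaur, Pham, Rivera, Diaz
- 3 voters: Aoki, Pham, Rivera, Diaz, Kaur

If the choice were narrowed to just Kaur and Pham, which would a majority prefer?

Ballots ranking Kaur above Pham: 2 + 6 + 6 = 14.
Ballots ranking Pham above Kaur: 19 − 14 = 5.
Kaur wins the head-to-head 14–5.

Kaur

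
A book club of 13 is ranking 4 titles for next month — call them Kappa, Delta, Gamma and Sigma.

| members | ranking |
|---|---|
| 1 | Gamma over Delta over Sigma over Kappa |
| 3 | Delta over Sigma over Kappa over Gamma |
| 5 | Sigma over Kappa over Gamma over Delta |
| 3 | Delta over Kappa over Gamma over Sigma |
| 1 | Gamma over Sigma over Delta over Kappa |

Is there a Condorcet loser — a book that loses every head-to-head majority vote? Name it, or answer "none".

Head-to-head results (13 members):
Kappa vs Delta: Delta wins 8–5.
Kappa vs Gamma: 11 to 2, Kappa.
Kappa–Sigma: Sigma 10–3.
Delta–Gamma: Gamma 7–6.
Delta–Sigma: Delta 7–6.
Gamma vs Sigma: Sigma, 8–5.
Every book wins at least one matchup (Kappa beats Gamma; Delta beats Kappa; Gamma beats Delta; Sigma beats Kappa), so there is no Condorcet loser.

none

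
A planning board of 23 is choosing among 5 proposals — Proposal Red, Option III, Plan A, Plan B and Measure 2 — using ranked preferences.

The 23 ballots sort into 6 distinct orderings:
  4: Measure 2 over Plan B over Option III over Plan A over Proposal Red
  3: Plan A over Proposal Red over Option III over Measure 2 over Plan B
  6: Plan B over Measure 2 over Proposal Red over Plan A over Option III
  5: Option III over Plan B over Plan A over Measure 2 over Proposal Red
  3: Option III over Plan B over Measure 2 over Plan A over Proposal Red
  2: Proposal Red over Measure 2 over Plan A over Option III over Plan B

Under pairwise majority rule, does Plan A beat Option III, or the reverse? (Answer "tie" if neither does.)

Ballots ranking Plan A above Option III: 3 + 6 + 2 = 11.
Ballots ranking Option III above Plan A: 23 − 11 = 12.
Option III wins the head-to-head 12–11.

Option III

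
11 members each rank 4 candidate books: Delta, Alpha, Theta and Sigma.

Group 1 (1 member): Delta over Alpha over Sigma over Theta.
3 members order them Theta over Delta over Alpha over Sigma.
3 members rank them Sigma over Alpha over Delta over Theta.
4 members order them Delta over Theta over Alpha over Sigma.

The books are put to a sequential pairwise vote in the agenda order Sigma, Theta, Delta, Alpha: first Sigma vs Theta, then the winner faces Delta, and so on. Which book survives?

Round 1: Sigma vs Theta — 4–7, Theta advances.
Round 2: Theta vs Delta — 3–8, Delta advances.
Round 3: Delta vs Alpha — 8–3, Delta advances.
Delta survives the agenda.

Delta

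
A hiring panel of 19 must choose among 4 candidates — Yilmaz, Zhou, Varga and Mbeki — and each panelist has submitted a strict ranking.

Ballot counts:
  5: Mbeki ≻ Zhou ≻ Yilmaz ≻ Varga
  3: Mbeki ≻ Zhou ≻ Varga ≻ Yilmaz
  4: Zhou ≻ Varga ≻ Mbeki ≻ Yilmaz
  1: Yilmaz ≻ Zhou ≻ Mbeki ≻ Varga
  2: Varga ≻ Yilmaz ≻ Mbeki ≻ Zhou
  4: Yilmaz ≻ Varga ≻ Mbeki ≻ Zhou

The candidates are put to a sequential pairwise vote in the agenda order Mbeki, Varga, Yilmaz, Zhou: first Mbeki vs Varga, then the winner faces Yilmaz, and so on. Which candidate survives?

Round 1: Mbeki vs Varga — 9–10, Varga advances.
Round 2: Varga vs Yilmaz — 9–10, Yilmaz advances.
Round 3: Yilmaz vs Zhou — 7–12, Zhou advances.
Zhou survives the agenda.

Zhou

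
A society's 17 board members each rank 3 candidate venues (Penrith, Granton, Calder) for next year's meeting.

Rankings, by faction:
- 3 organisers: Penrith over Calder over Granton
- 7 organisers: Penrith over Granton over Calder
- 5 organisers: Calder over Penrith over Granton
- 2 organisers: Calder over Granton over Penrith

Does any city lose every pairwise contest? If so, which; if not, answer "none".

Head-to-head results (17 organisers):
Penrith vs Granton: Penrith wins 15–2.
Penrith vs Calder: Penrith wins 10–7.
Granton vs Calder: 7 to 10, Calder.
Granton loses to every other city — it is the Condorcet loser.

Granton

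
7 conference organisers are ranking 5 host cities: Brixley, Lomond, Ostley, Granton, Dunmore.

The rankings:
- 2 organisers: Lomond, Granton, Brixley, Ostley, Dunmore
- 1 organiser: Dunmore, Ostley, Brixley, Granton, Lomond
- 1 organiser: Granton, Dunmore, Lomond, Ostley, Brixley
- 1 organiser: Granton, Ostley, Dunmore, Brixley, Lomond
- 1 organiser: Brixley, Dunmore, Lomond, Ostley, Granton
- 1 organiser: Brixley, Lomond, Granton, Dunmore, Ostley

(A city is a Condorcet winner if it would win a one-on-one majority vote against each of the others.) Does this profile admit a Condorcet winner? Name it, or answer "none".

Head-to-head results (7 organisers):
Brixley vs Lomond: Brixley preferred on 1+1+1+1 = 4 ballots; Brixley wins 4–3.
Brixley vs Ostley: Brixley, 4–3.
Brixley vs Granton: 3 to 4, Granton.
Brixley vs Dunmore: Brixley wins 4–3.
Lomond vs Ostley: Lomond is ranked higher on 2+1+1+1 = 5 ballots, Ostley on 2. Lomond wins 5–2.
Lomond–Granton: Lomond 4–3.
Lomond vs Dunmore: Dunmore wins 4–3.
Ostley–Granton: Granton 5–2.
Ostley vs Dunmore: Ostley is ranked higher on 2+1 = 3 ballots, Dunmore on 4. Dunmore wins 4–3.
Granton–Dunmore: Granton 5–2.
Every city loses at least once (Brixley loses to Granton; Lomond loses to Brixley; Ostley loses to Brixley; Granton loses to Lomond; Dunmore loses to Brixley). The majority relation contains the cycle Brixley → Lomond → Granton → Brixley, so there is no Condorcet winner.

none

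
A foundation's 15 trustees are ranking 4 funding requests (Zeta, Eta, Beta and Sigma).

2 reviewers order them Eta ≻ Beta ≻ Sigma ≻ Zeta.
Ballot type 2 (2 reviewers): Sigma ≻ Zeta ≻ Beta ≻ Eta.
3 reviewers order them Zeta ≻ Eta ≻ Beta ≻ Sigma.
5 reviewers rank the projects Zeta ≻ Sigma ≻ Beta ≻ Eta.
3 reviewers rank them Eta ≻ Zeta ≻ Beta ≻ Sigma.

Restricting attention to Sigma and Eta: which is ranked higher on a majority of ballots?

Eta

Ballots ranking Sigma above Eta: 2 + 5 = 7.
Ballots ranking Eta above Sigma: 15 − 7 = 8.
Eta wins the head-to-head 8–7.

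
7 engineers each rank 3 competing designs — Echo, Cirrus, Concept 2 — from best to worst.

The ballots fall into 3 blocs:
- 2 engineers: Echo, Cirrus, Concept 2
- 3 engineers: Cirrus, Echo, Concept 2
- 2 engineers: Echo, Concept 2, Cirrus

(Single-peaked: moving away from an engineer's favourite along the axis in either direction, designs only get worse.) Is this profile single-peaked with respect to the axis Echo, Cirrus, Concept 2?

no

Axis positions: Echo=1, Cirrus=2, Concept 2=3.
Bloc 1 (peak Echo at position 1): ranking walks positions 1-2-3, expanding outward from the peak — single-peaked.
Bloc 2 (peak Cirrus at position 2): ranking walks positions 2-1-3, expanding outward from the peak — single-peaked.
Bloc 3: ranking walks positions 1-3-2; Concept 2 is ranked above Cirrus even though Cirrus lies between Concept 2 and the peak Echo on the axis — preferences dip and rise again. Not single-peaked.
Bloc 3 violates single-peakedness, so the profile is not single-peaked on this axis.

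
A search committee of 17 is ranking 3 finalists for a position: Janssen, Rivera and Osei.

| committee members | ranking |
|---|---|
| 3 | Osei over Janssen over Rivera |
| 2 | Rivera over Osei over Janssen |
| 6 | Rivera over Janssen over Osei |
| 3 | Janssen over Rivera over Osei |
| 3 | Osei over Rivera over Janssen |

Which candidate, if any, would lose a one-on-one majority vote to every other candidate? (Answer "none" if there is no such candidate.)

Osei

Head-to-head results (17 committee members):
Janssen vs Rivera: Janssen preferred on 3+3 = 6 ballots; Rivera wins 11–6.
Janssen vs Osei: Janssen preferred on 6+3 = 9 ballots; Janssen wins 9–8.
Rivera–Osei: Rivera 11–6.
Osei is beaten in every head-to-head and is the Condorcet loser.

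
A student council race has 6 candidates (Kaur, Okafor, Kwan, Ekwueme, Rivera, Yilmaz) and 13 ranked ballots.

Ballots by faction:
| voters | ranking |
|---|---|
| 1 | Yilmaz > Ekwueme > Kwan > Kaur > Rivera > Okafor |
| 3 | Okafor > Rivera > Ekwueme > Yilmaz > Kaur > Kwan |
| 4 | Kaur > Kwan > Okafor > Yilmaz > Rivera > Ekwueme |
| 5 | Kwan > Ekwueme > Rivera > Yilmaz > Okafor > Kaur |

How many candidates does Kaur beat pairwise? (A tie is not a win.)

Kaur against each rival (13 voters):
Kaur–Okafor: Okafor 8–5.
Kaur vs Kwan: Kaur wins 7–6.
Kaur vs Ekwueme: 4 for Kaur, 9 for Ekwueme — Ekwueme by 9–4.
Kaur vs Rivera: 1+4 = 5 for Kaur, 8 for Rivera — Rivera by 8–5.
Kaur–Yilmaz: Yilmaz 9–4.
Kaur beats Kwan; loses to Okafor, Ekwueme, Rivera, Yilmaz — 1 pairwise win.

1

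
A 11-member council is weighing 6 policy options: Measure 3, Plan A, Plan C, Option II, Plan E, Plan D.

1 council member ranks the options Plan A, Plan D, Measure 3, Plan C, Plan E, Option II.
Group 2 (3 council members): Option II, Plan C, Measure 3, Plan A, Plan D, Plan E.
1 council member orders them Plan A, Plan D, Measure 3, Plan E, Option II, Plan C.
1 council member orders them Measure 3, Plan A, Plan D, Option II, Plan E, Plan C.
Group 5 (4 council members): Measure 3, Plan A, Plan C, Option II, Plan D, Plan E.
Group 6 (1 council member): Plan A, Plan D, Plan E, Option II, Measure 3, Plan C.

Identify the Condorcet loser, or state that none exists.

Plan E

Pairwise majorities:
Measure 3–Plan A: Measure 3 8–3.
Measure 3 vs Plan C: Measure 3 wins 8–3.
Measure 3–Option II: Measure 3 7–4.
Measure 3 vs Plan E: Measure 3 wins 10–1.
Measure 3 vs Plan D: 8 to 3, Measure 3.
Plan A vs Plan C: Plan A preferred on 1+1+1+4+1 = 8 ballots; Plan A wins 8–3.
Plan A vs Option II: Plan A, 8–3.
Plan A vs Plan E: 11 to 0, Plan A.
Plan A vs Plan D: Plan A is ranked higher on 1+3+1+1+4+1 = 11 ballots, Plan D on 0. Plan A wins 11–0.
Plan C vs Option II: 5 to 6, Option II.
Plan C vs Plan E: Plan C is ranked higher on 1+3+4 = 8 ballots, Plan E on 3. Plan C wins 8–3.
Plan C–Plan D: Plan C 7–4.
Option II vs Plan E: 3+1+4 = 8 for Option II, 3 for Plan E — Option II by 8–3.
Option II vs Plan D: Option II is ranked higher on 3+4 = 7 ballots, Plan D on 4. Option II wins 7–4.
Plan E vs Plan D: 0 to 11, Plan D.
Plan E is beaten in every head-to-head and is the Condorcet loser.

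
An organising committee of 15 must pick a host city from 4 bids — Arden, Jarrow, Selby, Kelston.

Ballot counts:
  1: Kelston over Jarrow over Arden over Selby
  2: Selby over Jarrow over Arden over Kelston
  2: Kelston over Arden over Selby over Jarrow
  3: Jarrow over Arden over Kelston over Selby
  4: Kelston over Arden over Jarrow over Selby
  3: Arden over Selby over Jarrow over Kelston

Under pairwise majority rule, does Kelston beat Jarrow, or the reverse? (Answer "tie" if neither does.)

Jarrow

Ballots ranking Kelston above Jarrow: 1 + 2 + 4 = 7.
Ballots ranking Jarrow above Kelston: 15 − 7 = 8.
Jarrow wins the head-to-head 8–7.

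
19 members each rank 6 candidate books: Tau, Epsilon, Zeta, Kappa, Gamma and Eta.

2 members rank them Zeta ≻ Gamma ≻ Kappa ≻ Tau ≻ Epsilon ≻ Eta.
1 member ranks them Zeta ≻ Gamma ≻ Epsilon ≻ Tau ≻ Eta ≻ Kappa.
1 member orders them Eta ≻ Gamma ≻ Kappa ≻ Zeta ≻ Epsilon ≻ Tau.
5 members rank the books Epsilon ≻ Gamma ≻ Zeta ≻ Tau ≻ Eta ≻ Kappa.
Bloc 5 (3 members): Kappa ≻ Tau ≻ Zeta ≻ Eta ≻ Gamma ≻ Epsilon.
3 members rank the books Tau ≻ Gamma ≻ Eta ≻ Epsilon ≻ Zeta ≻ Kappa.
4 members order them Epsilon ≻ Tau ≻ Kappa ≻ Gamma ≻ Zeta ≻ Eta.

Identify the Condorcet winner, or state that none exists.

none

Head-to-head results (19 members):
Tau vs Epsilon: Tau preferred on 2+3+3 = 8 ballots; Epsilon wins 11–8.
Tau vs Zeta: Tau is ranked higher on 3+3+4 = 10 ballots, Zeta on 9. Tau wins 10–9.
Tau vs Kappa: Tau is ranked higher on 1+5+3+4 = 13 ballots, Kappa on 6. Tau wins 13–6.
Tau vs Gamma: 10 to 9, Tau.
Tau vs Eta: Tau is ranked higher on 2+1+5+3+3+4 = 18 ballots, Eta on 1. Tau wins 18–1.
Epsilon vs Zeta: Epsilon is ranked higher on 5+3+4 = 12 ballots, Zeta on 7. Epsilon wins 12–7.
Epsilon vs Kappa: 1+5+3+4 = 13 for Epsilon, 6 for Kappa — Epsilon by 13–6.
Epsilon vs Gamma: Epsilon preferred on 5+4 = 9 ballots; Gamma wins 10–9.
Epsilon vs Eta: 2+1+5+4 = 12 for Epsilon, 7 for Eta — Epsilon by 12–7.
Zeta vs Kappa: Zeta is ranked higher on 2+1+5+3 = 11 ballots, Kappa on 8. Zeta wins 11–8.
Zeta vs Gamma: Zeta is ranked higher on 2+1+3 = 6 ballots, Gamma on 13. Gamma wins 13–6.
Zeta vs Eta: Zeta preferred on 2+1+5+3+4 = 15 ballots; Zeta wins 15–4.
Kappa vs Gamma: Kappa is ranked higher on 3+4 = 7 ballots, Gamma on 12. Gamma wins 12–7.
Kappa vs Eta: 9 to 10, Eta.
Gamma vs Eta: 2+1+5+3+4 = 15 for Gamma, 4 for Eta — Gamma by 15–4.
No book is unbeaten: Tau loses to Epsilon; Epsilon loses to Gamma; Zeta loses to Tau; Kappa loses to Tau; Gamma loses to Tau; Eta loses to Tau. In particular Tau beats Gamma beats Epsilon beats Tau is a majority cycle — no Condorcet winner exists.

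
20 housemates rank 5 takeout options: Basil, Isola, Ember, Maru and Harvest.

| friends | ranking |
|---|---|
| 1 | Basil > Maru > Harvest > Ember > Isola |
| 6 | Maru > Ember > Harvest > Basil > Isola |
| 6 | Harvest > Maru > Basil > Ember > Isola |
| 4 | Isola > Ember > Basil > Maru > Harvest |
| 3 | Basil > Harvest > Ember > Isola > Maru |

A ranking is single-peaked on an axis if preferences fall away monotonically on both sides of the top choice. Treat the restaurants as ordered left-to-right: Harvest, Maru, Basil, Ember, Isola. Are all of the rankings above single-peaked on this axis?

no

Axis positions: Harvest=1, Maru=2, Basil=3, Ember=4, Isola=5.
Ballot type 1 (peak Basil at position 3): ranking walks positions 3-2-1-4-5, expanding outward from the peak — single-peaked.
Ballot type 2: ranking walks positions 2-4-1-3-5; Ember is ranked above Basil even though Basil lies between Ember and the peak Maru on the axis — preferences dip and rise again. Not single-peaked.
Ballot type 3 (peak Harvest at position 1): ranking walks positions 1-2-3-4-5, expanding outward from the peak — single-peaked.
Ballot type 4 (peak Isola at position 5): ranking walks positions 5-4-3-2-1, expanding outward from the peak — single-peaked.
Ballot type 5: ranking walks positions 3-1-4-5-2; Harvest is ranked above Maru even though Maru lies between Harvest and the peak Basil on the axis — preferences dip and rise again. Not single-peaked.
Ballot type 2 violates single-peakedness, so the profile is not single-peaked on this axis.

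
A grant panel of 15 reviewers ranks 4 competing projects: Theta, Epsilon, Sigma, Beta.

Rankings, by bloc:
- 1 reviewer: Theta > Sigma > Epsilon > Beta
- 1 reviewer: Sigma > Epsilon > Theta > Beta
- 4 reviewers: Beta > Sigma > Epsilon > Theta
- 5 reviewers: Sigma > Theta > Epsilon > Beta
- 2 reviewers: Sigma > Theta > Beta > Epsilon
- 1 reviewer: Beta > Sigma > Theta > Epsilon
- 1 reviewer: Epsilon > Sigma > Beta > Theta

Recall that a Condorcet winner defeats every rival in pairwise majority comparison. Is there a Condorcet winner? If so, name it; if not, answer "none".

Sigma

Check each pair by majority over 15 ballots:
Theta vs Epsilon: Theta wins 9–6.
Theta vs Sigma: Sigma, 14–1.
Theta vs Beta: Theta, 9–6.
Epsilon–Sigma: Sigma 14–1.
Epsilon–Beta: Epsilon 8–7.
Sigma–Beta: Sigma 10–5.
Sigma defeats every rival head-to-head and is the Condorcet winner.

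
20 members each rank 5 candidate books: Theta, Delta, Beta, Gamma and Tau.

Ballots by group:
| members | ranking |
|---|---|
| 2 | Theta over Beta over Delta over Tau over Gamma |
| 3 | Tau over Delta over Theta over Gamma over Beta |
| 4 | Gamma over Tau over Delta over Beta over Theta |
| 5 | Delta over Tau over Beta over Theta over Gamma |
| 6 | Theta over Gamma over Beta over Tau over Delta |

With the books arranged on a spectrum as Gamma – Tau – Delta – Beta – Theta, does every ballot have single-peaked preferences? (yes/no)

no

Axis positions: Gamma=1, Tau=2, Delta=3, Beta=4, Theta=5.
Group 1 (peak Theta at position 5): ranking walks positions 5-4-3-2-1, expanding outward from the peak — single-peaked.
Group 2: ranking walks positions 2-3-5-1-4; Theta is ranked above Beta even though Beta lies between Theta and the peak Tau on the axis — preferences dip and rise again. Not single-peaked.
Group 3 (peak Gamma at position 1): ranking walks positions 1-2-3-4-5, expanding outward from the peak — single-peaked.
Group 4 (peak Delta at position 3): ranking walks positions 3-2-4-5-1, expanding outward from the peak — single-peaked.
Group 5: ranking walks positions 5-1-4-2-3; Gamma is ranked above Beta even though Beta lies between Gamma and the peak Theta on the axis — preferences dip and rise again. Not single-peaked.
Group 2 violates single-peakedness, so the profile is not single-peaked on this axis.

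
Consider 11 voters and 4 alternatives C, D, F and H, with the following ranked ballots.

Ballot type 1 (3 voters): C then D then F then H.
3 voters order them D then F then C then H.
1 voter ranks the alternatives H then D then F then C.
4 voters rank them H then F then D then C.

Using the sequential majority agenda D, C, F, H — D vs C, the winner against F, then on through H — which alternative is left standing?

Round 1: D vs C — 8–3, D advances.
Round 2: D vs F — 7–4, D advances.
Round 3: D vs H — 6–5, D advances.
The agenda winner is D.

D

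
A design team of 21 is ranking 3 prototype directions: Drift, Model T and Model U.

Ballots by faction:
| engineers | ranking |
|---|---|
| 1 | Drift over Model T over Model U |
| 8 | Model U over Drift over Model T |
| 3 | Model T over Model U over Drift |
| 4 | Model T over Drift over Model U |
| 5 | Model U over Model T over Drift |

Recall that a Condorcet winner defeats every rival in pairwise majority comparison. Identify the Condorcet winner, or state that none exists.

Check each pair by majority over 21 ballots:
Drift vs Model T: Model T wins 12–9.
Drift vs Model U: Model U, 16–5.
Model T vs Model U: Model U wins 13–8.
Model U defeats every rival head-to-head and is the Condorcet winner.

Model U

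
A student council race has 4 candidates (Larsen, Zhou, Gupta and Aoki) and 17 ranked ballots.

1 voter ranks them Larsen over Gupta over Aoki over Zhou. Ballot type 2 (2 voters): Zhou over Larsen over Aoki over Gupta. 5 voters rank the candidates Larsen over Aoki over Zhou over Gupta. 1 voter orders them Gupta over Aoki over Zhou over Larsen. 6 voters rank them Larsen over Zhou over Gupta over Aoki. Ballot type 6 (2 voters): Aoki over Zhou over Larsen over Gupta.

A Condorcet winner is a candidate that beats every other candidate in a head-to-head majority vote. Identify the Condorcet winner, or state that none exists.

Larsen

Pairwise majorities:
Larsen–Zhou: Larsen 12–5.
Larsen vs Gupta: Larsen, 16–1.
Larsen vs Aoki: Larsen wins 14–3.
Zhou vs Gupta: Zhou wins 15–2.
Zhou vs Aoki: Aoki wins 9–8.
Gupta vs Aoki: Aoki wins 9–8.
Larsen wins every pairwise contest, so Larsen is the Condorcet winner.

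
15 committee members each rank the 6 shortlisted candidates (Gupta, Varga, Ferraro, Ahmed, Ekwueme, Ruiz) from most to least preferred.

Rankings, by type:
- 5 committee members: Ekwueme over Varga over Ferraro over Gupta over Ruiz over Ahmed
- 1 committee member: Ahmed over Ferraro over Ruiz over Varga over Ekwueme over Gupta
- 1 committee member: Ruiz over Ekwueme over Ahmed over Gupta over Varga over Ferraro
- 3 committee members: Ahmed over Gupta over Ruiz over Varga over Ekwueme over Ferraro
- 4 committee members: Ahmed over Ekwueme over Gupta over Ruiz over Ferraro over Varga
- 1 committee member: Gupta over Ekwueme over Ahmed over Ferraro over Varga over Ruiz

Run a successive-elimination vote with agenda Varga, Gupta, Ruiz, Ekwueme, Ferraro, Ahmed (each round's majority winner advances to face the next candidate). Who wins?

Round 1: Varga vs Gupta — 6–9, Gupta advances.
Round 2: Gupta vs Ruiz — 13–2, Gupta advances.
Round 3: Gupta vs Ekwueme — 4–11, Ekwueme advances.
Round 4: Ekwueme vs Ferraro — 14–1, Ekwueme advances.
Round 5: Ekwueme vs Ahmed — 7–8, Ahmed advances.
Ahmed survives the agenda.

Ahmed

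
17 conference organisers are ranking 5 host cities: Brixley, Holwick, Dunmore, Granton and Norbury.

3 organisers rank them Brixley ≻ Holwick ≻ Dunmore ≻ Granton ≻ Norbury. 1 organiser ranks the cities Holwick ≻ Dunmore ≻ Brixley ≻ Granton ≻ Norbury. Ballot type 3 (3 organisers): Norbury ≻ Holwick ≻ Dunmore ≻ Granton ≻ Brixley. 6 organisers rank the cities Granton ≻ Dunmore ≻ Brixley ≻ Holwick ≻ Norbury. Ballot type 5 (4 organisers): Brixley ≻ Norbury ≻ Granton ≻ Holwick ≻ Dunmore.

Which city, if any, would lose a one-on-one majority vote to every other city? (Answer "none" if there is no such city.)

Head-to-head results (17 organisers):
Brixley–Holwick: Brixley 13–4.
Brixley vs Dunmore: Brixley is ranked higher on 3+4 = 7 ballots, Dunmore on 10. Dunmore wins 10–7.
Brixley vs Granton: 3+1+4 = 8 for Brixley, 9 for Granton — Granton by 9–8.
Brixley vs Norbury: 3+1+6+4 = 14 for Brixley, 3 for Norbury — Brixley by 14–3.
Holwick vs Dunmore: Holwick is ranked higher on 3+1+3+4 = 11 ballots, Dunmore on 6. Holwick wins 11–6.
Holwick–Granton: Granton 10–7.
Holwick vs Norbury: Holwick is ranked higher on 3+1+6 = 10 ballots, Norbury on 7. Holwick wins 10–7.
Dunmore vs Granton: Granton, 10–7.
Dunmore vs Norbury: 10 to 7, Dunmore.
Granton vs Norbury: Granton wins 10–7.
Norbury is beaten in every head-to-head and is the Condorcet loser.

Norbury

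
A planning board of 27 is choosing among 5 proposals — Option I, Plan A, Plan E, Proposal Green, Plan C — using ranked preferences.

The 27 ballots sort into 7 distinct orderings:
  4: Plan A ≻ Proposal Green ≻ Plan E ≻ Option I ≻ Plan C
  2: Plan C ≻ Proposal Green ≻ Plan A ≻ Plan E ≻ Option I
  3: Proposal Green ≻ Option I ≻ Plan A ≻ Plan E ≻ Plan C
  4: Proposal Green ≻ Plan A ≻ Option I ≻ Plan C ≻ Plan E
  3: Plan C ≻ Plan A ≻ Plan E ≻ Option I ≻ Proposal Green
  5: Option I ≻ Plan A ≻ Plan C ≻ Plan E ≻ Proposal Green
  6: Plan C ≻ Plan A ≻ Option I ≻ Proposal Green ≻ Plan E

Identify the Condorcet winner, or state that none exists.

Plan A

Check each pair by majority over 27 ballots:
Option I vs Plan A: Plan A wins 19–8.
Option I vs Plan E: Option I, 18–9.
Option I vs Proposal Green: Option I wins 14–13.
Option I vs Plan C: Option I wins 16–11.
Plan A vs Plan E: Plan A, 27–0.
Plan A vs Proposal Green: Plan A, 18–9.
Plan A–Plan C: Plan A 16–11.
Plan E vs Proposal Green: Proposal Green, 19–8.
Plan E–Plan C: Plan C 20–7.
Proposal Green–Plan C: Plan C 16–11.
Only Plan A has no losses; Plan A is the Condorcet winner.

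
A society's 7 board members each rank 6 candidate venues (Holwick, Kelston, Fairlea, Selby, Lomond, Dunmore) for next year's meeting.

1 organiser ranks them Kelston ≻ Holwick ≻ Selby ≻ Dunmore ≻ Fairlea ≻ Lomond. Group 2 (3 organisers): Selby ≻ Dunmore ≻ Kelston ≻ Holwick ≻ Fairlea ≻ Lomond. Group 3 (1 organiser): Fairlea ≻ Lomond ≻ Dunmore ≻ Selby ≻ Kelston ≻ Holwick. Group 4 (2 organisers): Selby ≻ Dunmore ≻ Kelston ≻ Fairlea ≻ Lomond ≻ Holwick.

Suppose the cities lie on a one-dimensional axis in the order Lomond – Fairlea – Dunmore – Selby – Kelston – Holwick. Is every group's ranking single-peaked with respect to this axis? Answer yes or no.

Axis positions: Lomond=1, Fairlea=2, Dunmore=3, Selby=4, Kelston=5, Holwick=6.
Group 1 (peak Kelston at position 5): ranking walks positions 5-6-4-3-2-1, expanding outward from the peak — single-peaked.
Group 2 (peak Selby at position 4): ranking walks positions 4-3-5-6-2-1, expanding outward from the peak — single-peaked.
Group 3 (peak Fairlea at position 2): ranking walks positions 2-1-3-4-5-6, expanding outward from the peak — single-peaked.
Group 4 (peak Selby at position 4): ranking walks positions 4-3-5-2-1-6, expanding outward from the peak — single-peaked.
Every ranking is single-peaked on this axis.

yes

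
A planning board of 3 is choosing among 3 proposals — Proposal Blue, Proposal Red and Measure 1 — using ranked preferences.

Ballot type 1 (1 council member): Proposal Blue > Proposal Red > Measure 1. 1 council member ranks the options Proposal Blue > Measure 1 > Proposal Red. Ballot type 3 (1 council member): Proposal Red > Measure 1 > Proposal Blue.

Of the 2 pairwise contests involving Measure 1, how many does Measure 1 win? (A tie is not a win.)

Measure 1 against each rival (3 council members):
Measure 1 vs Proposal Blue: 1 for Measure 1, 2 for Proposal Blue — Proposal Blue by 2–1.
Measure 1 vs Proposal Red: 1 for Measure 1, 2 for Proposal Red — Proposal Red by 2–1.
Measure 1 beats no one; loses to Proposal Blue, Proposal Red — 0 pairwise wins.

0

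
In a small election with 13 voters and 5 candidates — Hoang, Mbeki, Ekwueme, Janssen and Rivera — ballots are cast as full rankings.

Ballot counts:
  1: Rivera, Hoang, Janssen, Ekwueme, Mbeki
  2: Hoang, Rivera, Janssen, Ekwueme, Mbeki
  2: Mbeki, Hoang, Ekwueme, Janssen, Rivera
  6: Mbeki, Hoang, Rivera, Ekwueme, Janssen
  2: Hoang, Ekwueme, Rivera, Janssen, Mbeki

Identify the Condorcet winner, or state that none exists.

Mbeki

Head-to-head results (13 voters):
Hoang vs Mbeki: 5 to 8, Mbeki.
Hoang vs Ekwueme: Hoang, 13–0.
Hoang vs Janssen: Hoang wins 13–0.
Hoang vs Rivera: 2+2+6+2 = 12 for Hoang, 1 for Rivera — Hoang by 12–1.
Mbeki vs Ekwueme: Mbeki is ranked higher on 2+6 = 8 ballots, Ekwueme on 5. Mbeki wins 8–5.
Mbeki vs Janssen: 8 to 5, Mbeki.
Mbeki vs Rivera: Mbeki is ranked higher on 2+6 = 8 ballots, Rivera on 5. Mbeki wins 8–5.
Ekwueme vs Janssen: 10 to 3, Ekwueme.
Ekwueme vs Rivera: Ekwueme preferred on 2+2 = 4 ballots; Rivera wins 9–4.
Janssen–Rivera: Rivera 11–2.
Mbeki beats each of Hoang, Ekwueme, Janssen, Rivera — Mbeki is the Condorcet winner.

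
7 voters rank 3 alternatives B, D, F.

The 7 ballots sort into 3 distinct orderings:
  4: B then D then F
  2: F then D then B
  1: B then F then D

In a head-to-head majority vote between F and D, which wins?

Ballots ranking F above D: 2 + 1 = 3.
Ballots ranking D above F: 7 − 3 = 4.
D wins the head-to-head 4–3.

D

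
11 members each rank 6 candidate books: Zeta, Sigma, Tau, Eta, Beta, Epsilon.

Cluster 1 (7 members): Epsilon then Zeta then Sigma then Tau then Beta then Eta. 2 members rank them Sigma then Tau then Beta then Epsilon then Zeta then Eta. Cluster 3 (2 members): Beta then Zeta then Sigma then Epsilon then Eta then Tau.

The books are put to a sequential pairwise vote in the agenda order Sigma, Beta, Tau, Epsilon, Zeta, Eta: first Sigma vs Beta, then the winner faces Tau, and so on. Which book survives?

Epsilon

Round 1: Sigma vs Beta — 9–2, Sigma advances.
Round 2: Sigma vs Tau — 11–0, Sigma advances.
Round 3: Sigma vs Epsilon — 4–7, Epsilon advances.
Round 4: Epsilon vs Zeta — 9–2, Epsilon advances.
Round 5: Epsilon vs Eta — 11–0, Epsilon advances.
Epsilon survives the agenda.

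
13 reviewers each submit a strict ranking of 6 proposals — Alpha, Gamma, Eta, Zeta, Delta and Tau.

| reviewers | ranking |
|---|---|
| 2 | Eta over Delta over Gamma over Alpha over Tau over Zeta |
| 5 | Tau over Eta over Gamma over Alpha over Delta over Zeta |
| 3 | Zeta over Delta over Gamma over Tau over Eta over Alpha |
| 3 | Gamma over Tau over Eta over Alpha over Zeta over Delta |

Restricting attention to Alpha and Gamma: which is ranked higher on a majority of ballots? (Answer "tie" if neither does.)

Gamma

No ballot ranks Alpha above Gamma: 0.
Ballots ranking Gamma above Alpha: 13 − 0 = 13.
Gamma wins the head-to-head 13–0.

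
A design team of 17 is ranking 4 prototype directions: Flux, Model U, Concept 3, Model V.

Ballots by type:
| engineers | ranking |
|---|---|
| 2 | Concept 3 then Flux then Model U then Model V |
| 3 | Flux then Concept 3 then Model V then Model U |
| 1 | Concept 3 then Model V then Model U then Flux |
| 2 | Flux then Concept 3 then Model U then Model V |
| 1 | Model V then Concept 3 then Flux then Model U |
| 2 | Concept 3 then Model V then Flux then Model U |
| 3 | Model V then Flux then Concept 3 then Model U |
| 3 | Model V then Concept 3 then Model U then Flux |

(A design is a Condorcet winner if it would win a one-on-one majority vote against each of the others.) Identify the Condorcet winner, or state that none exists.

Check each pair by majority over 17 ballots:
Flux vs Model U: 2+3+2+1+2+3 = 13 for Flux, 4 for Model U — Flux by 13–4.
Flux vs Concept 3: Flux is ranked higher on 3+2+3 = 8 ballots, Concept 3 on 9. Concept 3 wins 9–8.
Flux vs Model V: 2+3+2 = 7 for Flux, 10 for Model V — Model V by 10–7.
Model U vs Concept 3: Model U is ranked higher on 0 ballots, Concept 3 on 17. Concept 3 wins 17–0.
Model U vs Model V: Model U preferred on 2+2 = 4 ballots; Model V wins 13–4.
Concept 3 vs Model V: 2+3+1+2+2 = 10 for Concept 3, 7 for Model V — Concept 3 by 10–7.
Concept 3 defeats every rival head-to-head and is the Condorcet winner.

Concept 3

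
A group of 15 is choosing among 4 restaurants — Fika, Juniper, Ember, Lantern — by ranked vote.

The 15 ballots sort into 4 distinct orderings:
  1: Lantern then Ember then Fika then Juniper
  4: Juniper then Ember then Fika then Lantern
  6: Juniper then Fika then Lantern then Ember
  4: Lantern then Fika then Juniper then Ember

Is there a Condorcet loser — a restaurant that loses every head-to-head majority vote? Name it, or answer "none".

Ember

Pairwise majorities:
Fika vs Juniper: Juniper, 10–5.
Fika vs Ember: 6+4 = 10 for Fika, 5 for Ember — Fika by 10–5.
Fika vs Lantern: Fika wins 10–5.
Juniper vs Ember: 4+6+4 = 14 for Juniper, 1 for Ember — Juniper by 14–1.
Juniper–Lantern: Juniper 10–5.
Ember–Lantern: Lantern 11–4.
Ember is beaten in every head-to-head and is the Condorcet loser.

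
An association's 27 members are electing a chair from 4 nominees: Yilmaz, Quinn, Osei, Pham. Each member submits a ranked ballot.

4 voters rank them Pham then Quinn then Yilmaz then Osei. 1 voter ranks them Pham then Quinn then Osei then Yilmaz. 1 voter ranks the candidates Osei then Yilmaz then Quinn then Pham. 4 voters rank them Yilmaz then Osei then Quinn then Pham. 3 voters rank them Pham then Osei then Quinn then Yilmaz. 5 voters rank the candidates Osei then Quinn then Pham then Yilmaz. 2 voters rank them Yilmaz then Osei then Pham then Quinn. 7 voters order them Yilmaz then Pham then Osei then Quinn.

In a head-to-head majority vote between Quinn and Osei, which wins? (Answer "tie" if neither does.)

Osei

Ballots ranking Quinn above Osei: 4 + 1 = 5.
Ballots ranking Osei above Quinn: 27 − 5 = 22.
Osei wins the head-to-head 22–5.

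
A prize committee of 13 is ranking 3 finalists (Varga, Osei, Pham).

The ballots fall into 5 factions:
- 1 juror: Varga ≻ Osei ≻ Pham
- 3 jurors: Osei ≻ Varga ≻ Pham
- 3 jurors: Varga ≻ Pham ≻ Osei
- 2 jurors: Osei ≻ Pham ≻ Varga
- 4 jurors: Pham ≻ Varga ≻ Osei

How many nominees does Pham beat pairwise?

1

Pham against each rival (13 jurors):
Pham vs Varga: Pham is ranked higher on 2+4 = 6 ballots, Varga on 7. Varga wins 7–6.
Pham vs Osei: Pham preferred on 3+4 = 7 ballots; Pham wins 7–6.
Pham beats Osei; loses to Varga — 1 pairwise win.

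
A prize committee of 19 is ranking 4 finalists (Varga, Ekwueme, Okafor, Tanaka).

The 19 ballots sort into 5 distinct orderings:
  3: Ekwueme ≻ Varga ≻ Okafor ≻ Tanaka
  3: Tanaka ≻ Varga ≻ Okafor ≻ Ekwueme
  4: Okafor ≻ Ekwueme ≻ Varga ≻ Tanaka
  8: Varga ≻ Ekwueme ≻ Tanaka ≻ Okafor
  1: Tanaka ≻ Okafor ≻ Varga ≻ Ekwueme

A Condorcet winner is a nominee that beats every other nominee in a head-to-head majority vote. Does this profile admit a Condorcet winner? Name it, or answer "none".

Check each pair by majority over 19 ballots:
Varga vs Ekwueme: Varga preferred on 3+8+1 = 12 ballots; Varga wins 12–7.
Varga vs Okafor: Varga, 14–5.
Varga vs Tanaka: 3+4+8 = 15 for Varga, 4 for Tanaka — Varga by 15–4.
Ekwueme vs Okafor: Ekwueme preferred on 3+8 = 11 ballots; Ekwueme wins 11–8.
Ekwueme vs Tanaka: Ekwueme wins 15–4.
Okafor–Tanaka: Tanaka 12–7.
Varga wins every pairwise contest, so Varga is the Condorcet winner.

Varga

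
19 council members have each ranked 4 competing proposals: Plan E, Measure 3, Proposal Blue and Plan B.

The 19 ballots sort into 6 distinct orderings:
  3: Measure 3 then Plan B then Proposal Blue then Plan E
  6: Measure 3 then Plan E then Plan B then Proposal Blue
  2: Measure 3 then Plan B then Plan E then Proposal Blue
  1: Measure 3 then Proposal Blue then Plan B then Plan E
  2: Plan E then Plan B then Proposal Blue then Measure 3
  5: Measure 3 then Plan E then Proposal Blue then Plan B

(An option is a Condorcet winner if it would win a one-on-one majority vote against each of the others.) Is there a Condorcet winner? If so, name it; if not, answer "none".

Measure 3

Head-to-head results (19 council members):
Plan E vs Measure 3: 2 to 17, Measure 3.
Plan E vs Proposal Blue: Plan E is ranked higher on 6+2+2+5 = 15 ballots, Proposal Blue on 4. Plan E wins 15–4.
Plan E vs Plan B: 6+2+5 = 13 for Plan E, 6 for Plan B — Plan E by 13–6.
Measure 3 vs Proposal Blue: 3+6+2+1+5 = 17 for Measure 3, 2 for Proposal Blue — Measure 3 by 17–2.
Measure 3 vs Plan B: Measure 3 preferred on 3+6+2+1+5 = 17 ballots; Measure 3 wins 17–2.
Proposal Blue vs Plan B: Proposal Blue preferred on 1+5 = 6 ballots; Plan B wins 13–6.
Measure 3 wins every pairwise contest, so Measure 3 is the Condorcet winner.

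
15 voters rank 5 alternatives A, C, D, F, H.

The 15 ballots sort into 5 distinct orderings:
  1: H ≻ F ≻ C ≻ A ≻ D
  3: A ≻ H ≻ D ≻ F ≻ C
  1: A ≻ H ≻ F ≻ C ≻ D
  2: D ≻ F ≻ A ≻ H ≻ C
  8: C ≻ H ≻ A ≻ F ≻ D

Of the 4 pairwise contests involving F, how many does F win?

1

F against each rival (15 voters):
F vs A: A wins 12–3.
F vs C: 1+3+1+2 = 7 for F, 8 for C — C by 8–7.
F vs D: F is ranked higher on 1+1+8 = 10 ballots, D on 5. F wins 10–5.
F–H: H 13–2.
F beats D; loses to A, C, H — 1 pairwise win.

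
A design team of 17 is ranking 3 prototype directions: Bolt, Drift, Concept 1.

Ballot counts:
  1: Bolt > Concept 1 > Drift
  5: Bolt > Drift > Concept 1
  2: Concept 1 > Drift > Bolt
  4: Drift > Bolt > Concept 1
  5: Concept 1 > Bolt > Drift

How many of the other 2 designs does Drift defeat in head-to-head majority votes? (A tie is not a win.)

1

Drift against each rival (17 engineers):
Drift vs Bolt: 2+4 = 6 for Drift, 11 for Bolt — Bolt by 11–6.
Drift vs Concept 1: Drift preferred on 5+4 = 9 ballots; Drift wins 9–8.
Drift beats Concept 1; loses to Bolt — 1 pairwise win.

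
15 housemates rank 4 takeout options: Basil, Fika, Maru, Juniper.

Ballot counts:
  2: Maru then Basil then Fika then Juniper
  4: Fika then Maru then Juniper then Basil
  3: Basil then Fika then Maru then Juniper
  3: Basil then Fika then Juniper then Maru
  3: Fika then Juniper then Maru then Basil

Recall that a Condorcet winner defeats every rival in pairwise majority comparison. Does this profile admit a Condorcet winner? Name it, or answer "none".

Pairwise majorities:
Basil vs Fika: 2+3+3 = 8 for Basil, 7 for Fika — Basil by 8–7.
Basil vs Maru: 3+3 = 6 for Basil, 9 for Maru — Maru by 9–6.
Basil vs Juniper: 8 to 7, Basil.
Fika vs Maru: Fika is ranked higher on 4+3+3+3 = 13 ballots, Maru on 2. Fika wins 13–2.
Fika vs Juniper: Fika is ranked higher on 2+4+3+3+3 = 15 ballots, Juniper on 0. Fika wins 15–0.
Maru vs Juniper: 9 to 6, Maru.
Every restaurant loses at least once (Basil loses to Maru; Fika loses to Basil; Maru loses to Fika; Juniper loses to Basil). The majority relation contains the cycle Basil → Fika → Maru → Basil, so there is no Condorcet winner.

none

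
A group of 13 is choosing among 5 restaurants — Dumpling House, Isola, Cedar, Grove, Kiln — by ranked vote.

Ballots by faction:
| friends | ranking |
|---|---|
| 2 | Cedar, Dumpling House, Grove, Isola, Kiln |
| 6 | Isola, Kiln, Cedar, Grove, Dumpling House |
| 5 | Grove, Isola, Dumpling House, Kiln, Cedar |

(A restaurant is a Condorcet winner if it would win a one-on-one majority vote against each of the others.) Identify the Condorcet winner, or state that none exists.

none

Check each pair by majority over 13 ballots:
Dumpling House vs Isola: 2 for Dumpling House, 11 for Isola — Isola by 11–2.
Dumpling House vs Cedar: 5 to 8, Cedar.
Dumpling House vs Grove: Dumpling House preferred on 2 ballots; Grove wins 11–2.
Dumpling House vs Kiln: 2+5 = 7 for Dumpling House, 6 for Kiln — Dumpling House by 7–6.
Isola vs Cedar: Isola is ranked higher on 6+5 = 11 ballots, Cedar on 2. Isola wins 11–2.
Isola vs Grove: 6 for Isola, 7 for Grove — Grove by 7–6.
Isola vs Kiln: Isola preferred on 2+6+5 = 13 ballots; Isola wins 13–0.
Cedar vs Grove: Cedar is ranked higher on 2+6 = 8 ballots, Grove on 5. Cedar wins 8–5.
Cedar vs Kiln: Cedar preferred on 2 ballots; Kiln wins 11–2.
Grove vs Kiln: 7 to 6, Grove.
No restaurant is unbeaten: Dumpling House loses to Isola; Isola loses to Grove; Cedar loses to Isola; Grove loses to Cedar; Kiln loses to Dumpling House. In particular Dumpling House > Kiln > Cedar > Dumpling House is a majority cycle — no Condorcet winner exists.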